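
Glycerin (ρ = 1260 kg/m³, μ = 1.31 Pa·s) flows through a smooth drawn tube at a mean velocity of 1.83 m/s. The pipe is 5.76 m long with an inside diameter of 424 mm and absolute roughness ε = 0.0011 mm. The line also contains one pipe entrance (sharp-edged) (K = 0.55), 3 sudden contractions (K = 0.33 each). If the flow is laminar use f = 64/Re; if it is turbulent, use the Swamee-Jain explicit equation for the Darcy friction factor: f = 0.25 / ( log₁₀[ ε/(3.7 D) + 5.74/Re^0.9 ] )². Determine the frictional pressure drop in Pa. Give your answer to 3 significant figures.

ΔP ≈ 5710 Pa

Reynolds number Re = ρVD/μ = 1260 · 1.83 · 0.424 / 1.31 = 746.3.
Re < 2300 → laminar flow, so f = 64/Re = 64/746.3 = 0.08576 (the turbulent correlation is not needed).
Total minor-loss coefficient ΣK = 1·0.55 + 3·0.33 = 1.54.
ΔP = [f·L/D + ΣK]·(ρV²/2) = [0.08576·5.76/0.424 + 1.54]·(1260·1.83²/2) = [1.165 + 1.54]·2110 = 5707 Pa.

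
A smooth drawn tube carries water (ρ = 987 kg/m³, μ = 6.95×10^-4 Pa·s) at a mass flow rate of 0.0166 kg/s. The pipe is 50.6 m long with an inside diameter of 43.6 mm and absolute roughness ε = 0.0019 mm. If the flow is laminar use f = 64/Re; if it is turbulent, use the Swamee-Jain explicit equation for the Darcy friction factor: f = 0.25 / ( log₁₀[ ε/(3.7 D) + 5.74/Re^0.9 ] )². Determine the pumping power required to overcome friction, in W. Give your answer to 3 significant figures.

A = πD²/4 = π(0.0436)²/4 = 0.001493 m²; mean velocity V = ṁ/(ρA) = 0.0166/(987 · 0.001493) = 0.01126 m/s.
Reynolds number Re = ρVD/μ = 987 · 0.01126 · 0.0436 / 0.000695 = 697.5.
Re < 2300 → laminar flow, so f = 64/Re = 64/697.5 = 0.09176 (the turbulent correlation is not needed).
Darcy-Weisbach: ΔP = f(L/D)(ρV²/2) = 0.09176·(50.6/0.0436)·(987·0.01126²/2) = 0.09176·1161·0.06262 = 6.669 Pa.
Q = ṁ/ρ = 0.0166/987 = 1.682e-05 m³/s.
Pumping power P = QΔP = 1.682e-05·6.669 = 1.122×10^-4 W = 1.12×10^-4 W.

P ≈ 1.12×10^-4 W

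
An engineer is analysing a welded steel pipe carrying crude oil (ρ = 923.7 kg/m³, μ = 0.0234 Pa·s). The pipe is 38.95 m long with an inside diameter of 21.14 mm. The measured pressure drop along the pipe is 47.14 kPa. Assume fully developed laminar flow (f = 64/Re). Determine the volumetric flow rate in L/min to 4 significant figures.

For laminar flow, f = 64/Re with Re = ρVD/μ, so Darcy-Weisbach reduces to ΔP = 32μLV/D². Solving for V: V = ΔP·D²/(32μL) = 4.714e+04·(0.02114)²/(32·0.0234·38.95) = 0.7223 m/s.
Check: Re = ρVD/μ = 923.7·0.7223·0.02114/0.0234 = 602.8 < 2300, so the laminar assumption holds.
Q = V·A = 0.7223·(π/4·0.02114²) = 0.0002535 m³/s = 15.21 L/min.

Q ≈ 15.21 L/min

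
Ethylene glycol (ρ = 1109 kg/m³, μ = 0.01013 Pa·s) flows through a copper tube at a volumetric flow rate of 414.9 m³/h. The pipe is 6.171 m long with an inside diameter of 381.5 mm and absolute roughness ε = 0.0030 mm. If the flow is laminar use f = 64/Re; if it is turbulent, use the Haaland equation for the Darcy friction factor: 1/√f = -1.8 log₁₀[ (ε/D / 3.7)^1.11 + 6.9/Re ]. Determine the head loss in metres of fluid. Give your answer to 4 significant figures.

h_f ≈ 0.01806 m

Q = 414.9 m³/h = 414.9/3600 = 0.1152 m³/s.
Cross-sectional area A = πD²/4 = π(0.3815)²/4 = 0.1143 m²; mean velocity V = Q/A = 0.1152/0.1143 = 1.008 m/s.
Reynolds number Re = ρVD/μ = 1109 · 1.008 · 0.3815 / 0.0101 = 4.211e+04.
Re > 4000 → turbulent. Relative roughness ε/D = 3e-06/0.3815 = 7.86e-06. Haaland: 1/√f = -1.8 log₁₀[(7.86e-06/3.7)^1.11 + 6.9/4.211e+04] = -1.8 log₁₀[5.05e-07 + 0.000164] = 6.812, so f = 0.02155.
Darcy-Weisbach: ΔP = f(L/D)(ρV²/2) = 0.02155·(6.171/0.3815)·(1109·1.008²/2) = 0.02155·16.18·563.7 = 196.5 Pa.
Head loss h_f = ΔP/(ρg) = 196.5/(1109·9.81) = 0.01806 m.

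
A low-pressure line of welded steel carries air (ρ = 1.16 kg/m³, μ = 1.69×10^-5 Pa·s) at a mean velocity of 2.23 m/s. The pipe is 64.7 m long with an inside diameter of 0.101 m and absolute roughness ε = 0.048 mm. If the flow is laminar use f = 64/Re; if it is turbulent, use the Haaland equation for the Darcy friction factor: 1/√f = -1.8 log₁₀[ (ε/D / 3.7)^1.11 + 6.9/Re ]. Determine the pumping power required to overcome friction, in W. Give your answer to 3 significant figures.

P ≈ 0.932 W

Reynolds number Re = ρVD/μ = 1.16 · 2.23 · 0.101 / 1.69e-05 = 1.546e+04.
Re > 4000 → turbulent. Relative roughness ε/D = 4.8e-05/0.101 = 0.000475. Haaland: 1/√f = -1.8 log₁₀[(0.000475/3.7)^1.11 + 6.9/1.546e+04] = -1.8 log₁₀[4.79e-05 + 0.000446] = 5.951, so f = 0.02824.
Darcy-Weisbach: ΔP = f(L/D)(ρV²/2) = 0.02824·(64.7/0.101)·(1.16·2.23²/2) = 0.02824·640.6·2.884 = 52.17 Pa.
Q = V·A = 2.23·0.008012 = 0.01787 m³/s.
Pumping power P = QΔP = 0.01787·52.17 = 0.9322 W = 0.932 W.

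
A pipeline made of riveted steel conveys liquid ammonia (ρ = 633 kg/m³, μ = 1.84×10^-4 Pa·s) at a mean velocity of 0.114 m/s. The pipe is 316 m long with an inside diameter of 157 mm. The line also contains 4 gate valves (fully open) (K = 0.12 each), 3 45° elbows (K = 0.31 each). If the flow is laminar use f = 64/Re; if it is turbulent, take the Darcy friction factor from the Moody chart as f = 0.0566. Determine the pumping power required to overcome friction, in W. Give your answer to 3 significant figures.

Reynolds number Re = ρVD/μ = 633 · 0.114 · 0.157 / 0.000184 = 6.157e+04.
Re > 4000 → turbulent; use the Moody-chart value f = 0.0566.
Total minor-loss coefficient ΣK = 4·0.12 + 3·0.31 = 1.41.
ΔP = [f·L/D + ΣK]·(ρV²/2) = [0.0566·316/0.157 + 1.41]·(633·0.114²/2) = [113.9 + 1.41]·4.113 = 474.4 Pa.
Q = V·A = 0.114·0.01936 = 0.002207 m³/s.
Pumping power P = QΔP = 0.002207·474.4 = 1.047 W = 1.05 W.

P ≈ 1.05 W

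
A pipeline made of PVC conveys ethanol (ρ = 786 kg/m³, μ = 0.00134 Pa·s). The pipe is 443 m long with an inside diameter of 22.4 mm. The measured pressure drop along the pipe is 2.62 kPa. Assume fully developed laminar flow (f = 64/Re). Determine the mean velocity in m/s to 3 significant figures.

V ≈ 0.0692 m/s

For laminar flow, f = 64/Re with Re = ρVD/μ, so Darcy-Weisbach reduces to ΔP = 32μLV/D². Solving for V: V = ΔP·D²/(32μL) = 2620·(0.0224)²/(32·0.00134·443) = 0.06921 m/s.
Check: Re = ρVD/μ = 786·0.06921·0.0224/0.00134 = 909.3 < 2300, so the laminar assumption holds.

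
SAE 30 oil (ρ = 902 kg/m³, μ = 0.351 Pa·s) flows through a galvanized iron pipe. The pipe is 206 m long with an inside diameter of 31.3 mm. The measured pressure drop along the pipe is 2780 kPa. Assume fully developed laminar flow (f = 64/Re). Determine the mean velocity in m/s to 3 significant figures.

V ≈ 1.18 m/s

For laminar flow, f = 64/Re with Re = ρVD/μ, so Darcy-Weisbach reduces to ΔP = 32μLV/D². Solving for V: V = ΔP·D²/(32μL) = 2.78e+06·(0.0313)²/(32·0.351·206) = 1.177 m/s.
Check: Re = ρVD/μ = 902·1.177·0.0313/0.351 = 94.68 < 2300, so the laminar assumption holds.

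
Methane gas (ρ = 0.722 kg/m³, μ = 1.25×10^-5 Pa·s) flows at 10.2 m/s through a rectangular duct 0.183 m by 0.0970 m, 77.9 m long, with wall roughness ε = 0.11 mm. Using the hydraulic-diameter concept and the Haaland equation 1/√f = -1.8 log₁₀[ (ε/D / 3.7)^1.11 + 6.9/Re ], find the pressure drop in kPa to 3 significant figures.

Hydraulic diameter D_h = 4A/P = 4·(0.183·0.097)/(2·(0.183+0.097)) = 0.071/0.56 = 0.1268 m.
Re = ρVD_h/μ = 0.722·10.2·0.1268/1.25e-05 = 7.47e+04.
ε/D_h = 0.00011/0.1268 = 0.000868; Haaland gives 1/√f = -1.8 log₁₀[9.35e-05+9.24e-05] = 6.715, so f = 0.02217.
ΔP = f(L/D_h)(ρV²/2) = 0.02217·77.9/0.1268·37.56 = 511.7 Pa.
ΔP = 0.512 kPa.

ΔP ≈ 0.512 kPa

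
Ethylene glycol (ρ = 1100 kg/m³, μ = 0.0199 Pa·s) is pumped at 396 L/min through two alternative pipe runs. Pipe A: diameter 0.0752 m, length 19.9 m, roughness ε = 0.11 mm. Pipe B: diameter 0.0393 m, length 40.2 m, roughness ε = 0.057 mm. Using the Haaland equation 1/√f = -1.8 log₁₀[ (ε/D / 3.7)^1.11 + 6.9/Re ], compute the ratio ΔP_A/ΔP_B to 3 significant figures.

Pipe A: V = Q/A = 0.0066/0.004441 = 1.486 m/s; Re = 6177; ε/D = 0.00146; Haaland → f = 0.03692; ΔP_A = f(L/D)(ρV²/2) = 1.186e+04 Pa.
Pipe B: V = Q/A = 0.0066/0.001213 = 5.441 m/s; Re = 1.182e+04; ε/D = 0.00145; Haaland → f = 0.0316; ΔP_B = f(L/D)(ρV²/2) = 5.262e+05 Pa.
ΔP_A/ΔP_B = 1.186e+04/5.262e+05 = 0.0225.

ΔP_A/ΔP_B ≈ 0.0225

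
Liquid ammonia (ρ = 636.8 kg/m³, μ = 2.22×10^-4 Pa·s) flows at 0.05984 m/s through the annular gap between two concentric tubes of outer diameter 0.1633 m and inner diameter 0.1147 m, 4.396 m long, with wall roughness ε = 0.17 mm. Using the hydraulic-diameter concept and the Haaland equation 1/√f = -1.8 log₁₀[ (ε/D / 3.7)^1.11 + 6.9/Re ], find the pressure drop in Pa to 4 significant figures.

ΔP ≈ 3.792 Pa

Hydraulic diameter D_h = 4A/P = D_o - D_i = 0.1633 - 0.1147 = 0.0486 m.
Re = ρVD_h/μ = 636.8·0.05984·0.0486/0.000222 = 8342.
ε/D_h = 0.00017/0.0486 = 0.0035; Haaland gives 1/√f = -1.8 log₁₀[0.000439+0.000827] = 5.215, so f = 0.03677.
ΔP = f(L/D_h)(ρV²/2) = 0.03677·4.396/0.0486·1.14 = 3.792 Pa.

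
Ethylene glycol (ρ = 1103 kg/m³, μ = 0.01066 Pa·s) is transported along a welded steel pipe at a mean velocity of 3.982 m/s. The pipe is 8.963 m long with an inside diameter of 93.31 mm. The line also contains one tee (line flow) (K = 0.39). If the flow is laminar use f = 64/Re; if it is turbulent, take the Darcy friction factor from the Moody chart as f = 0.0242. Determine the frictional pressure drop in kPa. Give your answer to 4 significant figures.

Reynolds number Re = ρVD/μ = 1103 · 3.982 · 0.09331 / 0.0107 = 3.845e+04.
Re > 4000 → turbulent; use the Moody-chart value f = 0.0242.
Total minor-loss coefficient ΣK = 1·0.39 = 0.39.
ΔP = [f·L/D + ΣK]·(ρV²/2) = [0.0242·8.963/0.09331 + 0.39]·(1103·3.982²/2) = [2.325 + 0.39]·8745 = 2.374e+04 Pa.
ΔP = 2.374e+04 Pa = 23.74 kPa.

ΔP ≈ 23.74 kPa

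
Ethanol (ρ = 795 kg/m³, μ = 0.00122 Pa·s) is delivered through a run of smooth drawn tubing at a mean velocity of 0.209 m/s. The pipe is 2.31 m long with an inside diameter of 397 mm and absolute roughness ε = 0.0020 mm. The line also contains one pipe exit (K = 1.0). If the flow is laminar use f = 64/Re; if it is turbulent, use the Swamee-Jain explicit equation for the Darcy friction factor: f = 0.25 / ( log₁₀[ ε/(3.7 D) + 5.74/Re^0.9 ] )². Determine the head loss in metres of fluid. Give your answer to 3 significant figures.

h_f ≈ 0.00249 m

Reynolds number Re = ρVD/μ = 795 · 0.209 · 0.397 / 0.00122 = 5.407e+04.
Re > 4000 → turbulent. Relative roughness ε/D = 2e-06/0.397 = 5.04e-06. Swamee-Jain: f = 0.25/(log₁₀[5.04e-06/3.7 + 5.74/5.407e+04^0.9])² = 0.25/(log₁₀[1.36e-06 + 0.000316])² = 0.25/(-3.499)² = 0.02042.
Total minor-loss coefficient ΣK = 1·1 = 1.
ΔP = [f·L/D + ΣK]·(ρV²/2) = [0.02042·2.31/0.397 + 1]·(795·0.209²/2) = [0.1188 + 1]·17.36 = 19.43 Pa.
Head loss h_f = ΔP/(ρg) = 19.43/(795·9.81) = 0.00249 m.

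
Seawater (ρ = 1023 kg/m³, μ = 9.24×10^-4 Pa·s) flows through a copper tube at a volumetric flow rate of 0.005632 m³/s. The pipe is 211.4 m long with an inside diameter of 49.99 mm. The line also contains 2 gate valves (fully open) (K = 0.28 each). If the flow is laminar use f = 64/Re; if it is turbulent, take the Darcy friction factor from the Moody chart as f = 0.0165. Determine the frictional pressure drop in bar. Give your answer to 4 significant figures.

ΔP ≈ 2.962 bar

Cross-sectional area A = πD²/4 = π(0.04999)²/4 = 0.001963 m²; mean velocity V = Q/A = 0.005632/0.001963 = 2.87 m/s.
Reynolds number Re = ρVD/μ = 1023 · 2.87 · 0.04999 / 0.000924 = 1.588e+05.
Re > 4000 → turbulent; use the Moody-chart value f = 0.0165.
Total minor-loss coefficient ΣK = 2·0.28 = 0.56.
ΔP = [f·L/D + ΣK]·(ρV²/2) = [0.0165·211.4/0.04999 + 0.56]·(1023·2.87²/2) = [69.78 + 0.56]·4212 = 2.962e+05 Pa.
ΔP = 2.962e+05 Pa = 2.962 bar.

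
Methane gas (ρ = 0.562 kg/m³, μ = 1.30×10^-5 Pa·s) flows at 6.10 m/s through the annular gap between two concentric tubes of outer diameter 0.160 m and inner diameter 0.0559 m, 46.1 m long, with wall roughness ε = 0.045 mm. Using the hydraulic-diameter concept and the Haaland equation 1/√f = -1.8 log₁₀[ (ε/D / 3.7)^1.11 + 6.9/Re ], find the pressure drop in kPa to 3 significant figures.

Hydraulic diameter D_h = 4A/P = D_o - D_i = 0.16 - 0.0559 = 0.1041 m.
Re = ρVD_h/μ = 0.562·6.1·0.1041/1.3e-05 = 2.745e+04.
ε/D_h = 4.5e-05/0.1041 = 0.000432; Haaland gives 1/√f = -1.8 log₁₀[4.32e-05+0.000251] = 6.356, so f = 0.02476.
ΔP = f(L/D_h)(ρV²/2) = 0.02476·46.1/0.1041·10.46 = 114.6 Pa.
ΔP = 0.115 kPa.

ΔP ≈ 0.115 kPa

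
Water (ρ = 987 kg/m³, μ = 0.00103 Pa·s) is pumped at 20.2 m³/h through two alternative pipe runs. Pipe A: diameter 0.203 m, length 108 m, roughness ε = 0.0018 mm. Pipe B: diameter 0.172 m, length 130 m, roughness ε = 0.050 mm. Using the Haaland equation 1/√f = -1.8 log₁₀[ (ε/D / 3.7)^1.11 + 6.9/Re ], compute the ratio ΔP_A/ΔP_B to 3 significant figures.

ΔP_A/ΔP_B ≈ 0.364

Pipe A: V = Q/A = 0.005611/0.03237 = 0.1734 m/s; Re = 3.372e+04; ε/D = 8.87e-06; Haaland → f = 0.02269; ΔP_A = f(L/D)(ρV²/2) = 179.1 Pa.
Pipe B: V = Q/A = 0.005611/0.02324 = 0.2415 m/s; Re = 3.98e+04; ε/D = 0.000291; Haaland → f = 0.02259; ΔP_B = f(L/D)(ρV²/2) = 491.3 Pa.
ΔP_A/ΔP_B = 179.1/491.3 = 0.364.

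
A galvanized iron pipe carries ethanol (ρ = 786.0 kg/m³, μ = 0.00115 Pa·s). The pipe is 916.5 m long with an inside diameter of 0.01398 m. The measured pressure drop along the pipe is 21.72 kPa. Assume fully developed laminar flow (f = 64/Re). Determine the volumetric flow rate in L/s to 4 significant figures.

For laminar flow, f = 64/Re with Re = ρVD/μ, so Darcy-Weisbach reduces to ΔP = 32μLV/D². Solving for V: V = ΔP·D²/(32μL) = 2.172e+04·(0.01398)²/(32·0.00115·916.5) = 0.1259 m/s.
Check: Re = ρVD/μ = 786·0.1259·0.01398/0.00115 = 1203 < 2300, so the laminar assumption holds.
Q = V·A = 0.1259·(π/4·0.01398²) = 1.932e-05 m³/s = 0.01932 L/s.

Q ≈ 0.01932 L/s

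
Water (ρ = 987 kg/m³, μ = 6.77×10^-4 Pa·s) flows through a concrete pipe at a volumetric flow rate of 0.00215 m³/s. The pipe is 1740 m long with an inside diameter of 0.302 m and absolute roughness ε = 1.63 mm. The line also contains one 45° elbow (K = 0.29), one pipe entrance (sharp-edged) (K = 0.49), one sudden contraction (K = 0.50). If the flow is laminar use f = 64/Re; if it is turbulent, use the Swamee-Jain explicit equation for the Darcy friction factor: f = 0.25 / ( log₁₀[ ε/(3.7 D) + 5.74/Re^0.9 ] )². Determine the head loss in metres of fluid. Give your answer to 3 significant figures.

Cross-sectional area A = πD²/4 = π(0.302)²/4 = 0.07163 m²; mean velocity V = Q/A = 0.00215/0.07163 = 0.03001 m/s.
Reynolds number Re = ρVD/μ = 987 · 0.03001 · 0.302 / 0.000677 = 1.322e+04.
Re > 4000 → turbulent. Relative roughness ε/D = 0.00163/0.302 = 0.0054. Swamee-Jain: f = 0.25/(log₁₀[0.0054/3.7 + 5.74/1.322e+04^0.9])² = 0.25/(log₁₀[0.00146 + 0.00112])² = 0.25/(-2.588)² = 0.03732.
Total minor-loss coefficient ΣK = 1·0.29 + 1·0.49 + 1·0.5 = 1.28.
ΔP = [f·L/D + ΣK]·(ρV²/2) = [0.03732·1740/0.302 + 1.28]·(987·0.03001²/2) = [215 + 1.28]·0.4446 = 96.16 Pa.
Head loss h_f = ΔP/(ρg) = 96.16/(987·9.81) = 0.00993 m.

h_f ≈ 0.00993 m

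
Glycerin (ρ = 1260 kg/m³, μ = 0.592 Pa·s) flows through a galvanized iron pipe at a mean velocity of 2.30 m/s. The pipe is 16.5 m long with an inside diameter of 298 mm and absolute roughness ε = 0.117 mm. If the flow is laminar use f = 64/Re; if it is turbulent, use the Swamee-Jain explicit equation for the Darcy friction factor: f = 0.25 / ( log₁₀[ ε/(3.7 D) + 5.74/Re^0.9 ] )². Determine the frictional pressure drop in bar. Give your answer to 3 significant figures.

Reynolds number Re = ρVD/μ = 1260 · 2.3 · 0.298 / 0.592 = 1459.
Re < 2300 → laminar flow, so f = 64/Re = 64/1459 = 0.04387 (the turbulent correlation is not needed).
Darcy-Weisbach: ΔP = f(L/D)(ρV²/2) = 0.04387·(16.5/0.298)·(1260·2.3²/2) = 0.04387·55.37·3333 = 8096 Pa.
ΔP = 8096 Pa = 0.0810 bar.

ΔP ≈ 0.0810 bar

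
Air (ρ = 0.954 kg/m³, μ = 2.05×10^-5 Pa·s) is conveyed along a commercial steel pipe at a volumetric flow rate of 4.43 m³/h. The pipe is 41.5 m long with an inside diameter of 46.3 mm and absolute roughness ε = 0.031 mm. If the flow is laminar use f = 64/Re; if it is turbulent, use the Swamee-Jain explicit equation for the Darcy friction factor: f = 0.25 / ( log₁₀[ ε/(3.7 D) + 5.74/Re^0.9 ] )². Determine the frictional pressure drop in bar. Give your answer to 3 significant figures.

ΔP ≈ 9.28×10^-5 bar

Q = 4.43 m³/h = 4.43/3600 = 0.001231 m³/s.
Cross-sectional area A = πD²/4 = π(0.0463)²/4 = 0.001684 m²; mean velocity V = Q/A = 0.001231/0.001684 = 0.7309 m/s.
Reynolds number Re = ρVD/μ = 0.954 · 0.7309 · 0.0463 / 2.05e-05 = 1575.
Re < 2300 → laminar flow, so f = 64/Re = 64/1575 = 0.04064 (the turbulent correlation is not needed).
Darcy-Weisbach: ΔP = f(L/D)(ρV²/2) = 0.04064·(41.5/0.0463)·(0.954·0.7309²/2) = 0.04064·896.3·0.2548 = 9.282 Pa.
ΔP = 9.282 Pa = 9.28×10^-5 bar.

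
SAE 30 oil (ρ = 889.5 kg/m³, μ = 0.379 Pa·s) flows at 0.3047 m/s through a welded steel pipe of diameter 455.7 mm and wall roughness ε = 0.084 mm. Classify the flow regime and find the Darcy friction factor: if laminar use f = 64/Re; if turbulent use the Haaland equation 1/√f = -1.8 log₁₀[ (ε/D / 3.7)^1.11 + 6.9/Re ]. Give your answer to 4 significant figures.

f ≈ 0.1964

Re = ρVD/μ = 889.5·0.3047·0.4557/0.379 = 325.9.
Re < 2300 → laminar, so f = 64/Re = 0.1964 (roughness is irrelevant in laminar flow).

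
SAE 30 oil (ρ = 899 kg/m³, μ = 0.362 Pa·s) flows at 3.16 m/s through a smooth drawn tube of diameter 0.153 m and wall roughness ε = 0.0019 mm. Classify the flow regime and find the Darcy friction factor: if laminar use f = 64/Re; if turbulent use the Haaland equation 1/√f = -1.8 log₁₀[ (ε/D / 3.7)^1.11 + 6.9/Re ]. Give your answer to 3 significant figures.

f ≈ 0.0533

Re = ρVD/μ = 899·3.16·0.153/0.362 = 1201.
Re < 2300 → laminar, so f = 64/Re = 0.0533 (roughness is irrelevant in laminar flow).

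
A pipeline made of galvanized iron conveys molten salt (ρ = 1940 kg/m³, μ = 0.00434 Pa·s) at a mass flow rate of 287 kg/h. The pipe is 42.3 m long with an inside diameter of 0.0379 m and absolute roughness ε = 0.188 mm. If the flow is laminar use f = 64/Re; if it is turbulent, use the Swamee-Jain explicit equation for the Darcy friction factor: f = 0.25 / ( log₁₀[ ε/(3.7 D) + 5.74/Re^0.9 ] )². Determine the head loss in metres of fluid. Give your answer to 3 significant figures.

h_f ≈ 0.00783 m

ṁ = 287 kg/h = 287/3600 = 0.07972 kg/s.
A = πD²/4 = π(0.0379)²/4 = 0.001128 m²; mean velocity V = ṁ/(ρA) = 0.07972/(1940 · 0.001128) = 0.03643 m/s.
Reynolds number Re = ρVD/μ = 1940 · 0.03643 · 0.0379 / 0.00434 = 617.1.
Re < 2300 → laminar flow, so f = 64/Re = 64/617.1 = 0.1037 (the turbulent correlation is not needed).
Darcy-Weisbach: ΔP = f(L/D)(ρV²/2) = 0.1037·(42.3/0.0379)·(1940·0.03643²/2) = 0.1037·1116·1.287 = 149 Pa.
Head loss h_f = ΔP/(ρg) = 149/(1940·9.81) = 0.00783 m.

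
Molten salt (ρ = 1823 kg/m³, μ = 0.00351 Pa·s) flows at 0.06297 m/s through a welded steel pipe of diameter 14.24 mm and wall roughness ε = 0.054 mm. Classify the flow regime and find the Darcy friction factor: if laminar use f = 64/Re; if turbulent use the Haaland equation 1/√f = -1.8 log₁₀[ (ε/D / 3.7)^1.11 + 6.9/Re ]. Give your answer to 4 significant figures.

Re = ρVD/μ = 1823·0.06297·0.01424/0.00351 = 465.7.
Re < 2300 → laminar, so f = 64/Re = 0.1374 (roughness is irrelevant in laminar flow).

f ≈ 0.1374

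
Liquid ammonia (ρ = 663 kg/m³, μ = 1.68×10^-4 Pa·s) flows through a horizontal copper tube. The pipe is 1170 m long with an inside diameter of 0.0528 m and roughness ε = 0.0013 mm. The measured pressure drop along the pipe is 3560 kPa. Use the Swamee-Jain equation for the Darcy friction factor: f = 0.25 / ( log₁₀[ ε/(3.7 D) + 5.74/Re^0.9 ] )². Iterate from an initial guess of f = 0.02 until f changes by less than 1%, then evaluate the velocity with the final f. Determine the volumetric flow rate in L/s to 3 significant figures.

Q ≈ 14.1 L/s

Rearranging Darcy-Weisbach: V = √(2·ΔP·D/(f·L·ρ)). With ε/D = 1.3e-06/0.0528 = 2.46e-05, iterate starting from f = 0.02:
  f = 0.02 → V = √(2·3.56e+06·0.0528/(0.02·1170·663)) = 4.923 m/s; Re = ρVD/μ = 1.026e+06; f → 0.01214
  f = 0.01214 → V = 6.318 m/s; Re = 1.316e+06; f → 0.01176
  f = 0.01176 → V = 6.42 m/s; Re = 1.338e+06; f → 0.01174
Converged (Δf/f < 1%). With the final f = 0.01174: V = √(2·3.56e+06·0.0528/(0.01174·1170·663)) = 6.426 m/s.
Q = V·A = 6.426·(π/4·0.0528²) = 0.01407 m³/s = 14.1 L/s.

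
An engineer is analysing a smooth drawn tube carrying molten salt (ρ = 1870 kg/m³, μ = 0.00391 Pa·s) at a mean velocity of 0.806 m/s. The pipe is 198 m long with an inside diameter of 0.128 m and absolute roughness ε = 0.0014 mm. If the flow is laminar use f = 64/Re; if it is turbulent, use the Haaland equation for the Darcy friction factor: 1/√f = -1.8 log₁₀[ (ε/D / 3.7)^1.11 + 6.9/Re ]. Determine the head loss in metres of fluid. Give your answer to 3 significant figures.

h_f ≈ 1.07 m

Reynolds number Re = ρVD/μ = 1870 · 0.806 · 0.128 / 0.00391 = 4.934e+04.
Re > 4000 → turbulent. Relative roughness ε/D = 1.4e-06/0.128 = 1.09e-05. Haaland: 1/√f = -1.8 log₁₀[(1.09e-05/3.7)^1.11 + 6.9/4.934e+04] = -1.8 log₁₀[7.29e-07 + 0.00014] = 6.934, so f = 0.0208.
Darcy-Weisbach: ΔP = f(L/D)(ρV²/2) = 0.0208·(198/0.128)·(1870·0.806²/2) = 0.0208·1547·607.4 = 1.954e+04 Pa.
Head loss h_f = ΔP/(ρg) = 1.954e+04/(1870·9.81) = 1.07 m.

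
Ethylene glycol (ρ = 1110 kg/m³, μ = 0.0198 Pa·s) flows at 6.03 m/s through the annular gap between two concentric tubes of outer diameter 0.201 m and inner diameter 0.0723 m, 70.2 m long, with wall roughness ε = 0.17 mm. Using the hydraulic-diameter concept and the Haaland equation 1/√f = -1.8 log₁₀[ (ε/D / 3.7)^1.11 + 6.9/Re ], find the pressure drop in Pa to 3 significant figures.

Hydraulic diameter D_h = 4A/P = D_o - D_i = 0.201 - 0.0723 = 0.1287 m.
Re = ρVD_h/μ = 1110·6.03·0.1287/0.0198 = 4.351e+04.
ε/D_h = 0.00017/0.1287 = 0.00132; Haaland gives 1/√f = -1.8 log₁₀[0.000149+0.000159] = 6.321, so f = 0.02503.
ΔP = f(L/D_h)(ρV²/2) = 0.02503·70.2/0.1287·2.018e+04 = 2.755e+05 Pa.

ΔP ≈ 275000 Pa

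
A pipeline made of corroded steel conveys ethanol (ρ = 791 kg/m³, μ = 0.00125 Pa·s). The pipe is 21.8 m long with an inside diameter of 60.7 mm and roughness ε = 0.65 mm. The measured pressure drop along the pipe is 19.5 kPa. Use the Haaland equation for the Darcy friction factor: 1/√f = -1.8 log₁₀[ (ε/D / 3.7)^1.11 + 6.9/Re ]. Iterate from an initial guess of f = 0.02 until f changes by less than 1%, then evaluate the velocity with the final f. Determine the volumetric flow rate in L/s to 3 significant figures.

Q ≈ 5.39 L/s

Rearranging Darcy-Weisbach: V = √(2·ΔP·D/(f·L·ρ)). With ε/D = 0.00065/0.0607 = 0.0107, iterate starting from f = 0.02:
  f = 0.02 → V = √(2·1.95e+04·0.0607/(0.02·21.8·791)) = 2.62 m/s; Re = ρVD/μ = 1.006e+05; f → 0.03941
  f = 0.03941 → V = 1.866 m/s; Re = 7.169e+04; f → 0.03962
Converged (Δf/f < 1%). With the final f = 0.03962: V = √(2·1.95e+04·0.0607/(0.03962·21.8·791)) = 1.861 m/s.
Q = V·A = 1.861·(π/4·0.0607²) = 0.005387 m³/s = 5.39 L/s.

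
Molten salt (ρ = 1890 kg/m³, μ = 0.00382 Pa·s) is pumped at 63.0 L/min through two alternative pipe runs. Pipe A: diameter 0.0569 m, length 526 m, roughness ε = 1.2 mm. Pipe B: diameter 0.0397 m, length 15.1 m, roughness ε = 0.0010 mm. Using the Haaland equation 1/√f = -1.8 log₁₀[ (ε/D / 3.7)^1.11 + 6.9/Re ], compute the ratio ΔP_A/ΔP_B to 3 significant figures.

Pipe A: V = Q/A = 0.00105/0.002543 = 0.4129 m/s; Re = 1.162e+04; ε/D = 0.0211; Haaland → f = 0.0528; ΔP_A = f(L/D)(ρV²/2) = 7.865e+04 Pa.
Pipe B: V = Q/A = 0.00105/0.001238 = 0.8482 m/s; Re = 1.666e+04; ε/D = 2.52e-05; Haaland → f = 0.027; ΔP_B = f(L/D)(ρV²/2) = 6983 Pa.
ΔP_A/ΔP_B = 7.865e+04/6983 = 11.3.

ΔP_A/ΔP_B ≈ 11.3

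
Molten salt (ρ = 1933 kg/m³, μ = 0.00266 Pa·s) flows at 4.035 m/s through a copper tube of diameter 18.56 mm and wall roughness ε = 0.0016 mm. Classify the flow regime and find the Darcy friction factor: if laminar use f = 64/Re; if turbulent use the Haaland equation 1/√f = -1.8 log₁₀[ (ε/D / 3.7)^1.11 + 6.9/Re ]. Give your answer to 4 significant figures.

f ≈ 0.02058

Re = ρVD/μ = 1933·4.035·0.01856/0.00266 = 5.442e+04.
Re > 4000 → turbulent. ε/D = 1.6e-06/0.01856 = 8.62e-05; Haaland: 1/√f = -1.8 log₁₀[7.21e-06 + 0.000127] = 6.971, so f = 0.02058.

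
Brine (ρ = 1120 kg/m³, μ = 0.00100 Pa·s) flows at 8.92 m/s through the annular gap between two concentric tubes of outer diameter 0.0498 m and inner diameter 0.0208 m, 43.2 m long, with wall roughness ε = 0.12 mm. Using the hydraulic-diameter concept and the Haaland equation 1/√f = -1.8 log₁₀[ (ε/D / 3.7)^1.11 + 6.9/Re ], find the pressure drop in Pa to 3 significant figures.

Hydraulic diameter D_h = 4A/P = D_o - D_i = 0.0498 - 0.0208 = 0.029 m.
Re = ρVD_h/μ = 1120·8.92·0.029/0.001 = 2.897e+05.
ε/D_h = 0.00012/0.029 = 0.00414; Haaland gives 1/√f = -1.8 log₁₀[0.00053+2.38e-05] = 5.863, so f = 0.0291.
ΔP = f(L/D_h)(ρV²/2) = 0.0291·43.2/0.029·4.456e+04 = 1.931e+06 Pa.

ΔP ≈ 1.93×10^6 Pa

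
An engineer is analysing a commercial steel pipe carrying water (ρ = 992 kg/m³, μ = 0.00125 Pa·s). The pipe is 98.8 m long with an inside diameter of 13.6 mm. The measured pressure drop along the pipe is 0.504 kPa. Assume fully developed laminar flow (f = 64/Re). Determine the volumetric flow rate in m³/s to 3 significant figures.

For laminar flow, f = 64/Re with Re = ρVD/μ, so Darcy-Weisbach reduces to ΔP = 32μLV/D². Solving for V: V = ΔP·D²/(32μL) = 504·(0.0136)²/(32·0.00125·98.8) = 0.02359 m/s.
Check: Re = ρVD/μ = 992·0.02359·0.0136/0.00125 = 254.6 < 2300, so the laminar assumption holds.
Q = V·A = 0.02359·(π/4·0.0136²) = 3.427e-06 m³/s = 3.43×10^-6 m³/s.

Q ≈ 3.43×10^-6 m³/s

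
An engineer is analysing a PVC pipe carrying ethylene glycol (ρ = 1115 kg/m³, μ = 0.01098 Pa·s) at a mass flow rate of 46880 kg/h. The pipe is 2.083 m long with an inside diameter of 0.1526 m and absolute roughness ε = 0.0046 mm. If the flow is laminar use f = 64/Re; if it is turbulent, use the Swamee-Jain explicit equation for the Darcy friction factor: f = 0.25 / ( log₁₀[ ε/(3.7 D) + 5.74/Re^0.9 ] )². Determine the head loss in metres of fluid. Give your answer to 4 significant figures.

ṁ = 46880 kg/h = 46880/3600 = 13.02 kg/s.
A = πD²/4 = π(0.1526)²/4 = 0.01829 m²; mean velocity V = ṁ/(ρA) = 13.02/(1115 · 0.01829) = 0.6386 m/s.
Reynolds number Re = ρVD/μ = 1115 · 0.6386 · 0.1526 / 0.011 = 9896.
Re > 4000 → turbulent. Relative roughness ε/D = 4.6e-06/0.1526 = 3.01e-05. Swamee-Jain: f = 0.25/(log₁₀[3.01e-05/3.7 + 5.74/9896^0.9])² = 0.25/(log₁₀[8.15e-06 + 0.00146])² = 0.25/(-2.835)² = 0.03111.
Darcy-Weisbach: ΔP = f(L/D)(ρV²/2) = 0.03111·(2.083/0.1526)·(1115·0.6386²/2) = 0.03111·13.65·227.3 = 96.55 Pa.
Head loss h_f = ΔP/(ρg) = 96.55/(1115·9.81) = 0.008827 m.

h_f ≈ 0.008827 m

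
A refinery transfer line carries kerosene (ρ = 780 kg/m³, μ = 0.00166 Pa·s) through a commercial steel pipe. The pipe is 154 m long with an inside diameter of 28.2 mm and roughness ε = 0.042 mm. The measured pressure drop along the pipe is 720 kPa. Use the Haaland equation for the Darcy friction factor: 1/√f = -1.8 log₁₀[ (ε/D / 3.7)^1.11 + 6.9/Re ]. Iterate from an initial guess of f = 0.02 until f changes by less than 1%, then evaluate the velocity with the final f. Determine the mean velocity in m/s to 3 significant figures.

Rearranging Darcy-Weisbach: V = √(2·ΔP·D/(f·L·ρ)). With ε/D = 4.2e-05/0.0282 = 0.00149, iterate starting from f = 0.02:
  f = 0.02 → V = √(2·7.2e+05·0.0282/(0.02·154·780)) = 4.111 m/s; Re = ρVD/μ = 5.448e+04; f → 0.02481
  f = 0.02481 → V = 3.692 m/s; Re = 4.891e+04; f → 0.0251
  f = 0.0251 → V = 3.67 m/s; Re = 4.863e+04; f → 0.02512
Converged (Δf/f < 1%). With the final f = 0.02512: V = √(2·7.2e+05·0.0282/(0.02512·154·780)) = 3.669 m/s.

V ≈ 3.67 m/s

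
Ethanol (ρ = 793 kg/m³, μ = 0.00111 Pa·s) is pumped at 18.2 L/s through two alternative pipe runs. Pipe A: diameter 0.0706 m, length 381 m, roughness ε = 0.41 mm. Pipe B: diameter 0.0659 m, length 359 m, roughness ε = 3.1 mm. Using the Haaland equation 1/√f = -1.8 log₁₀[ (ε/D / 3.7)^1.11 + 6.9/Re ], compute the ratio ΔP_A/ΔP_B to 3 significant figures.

ΔP_A/ΔP_B ≈ 0.347

Pipe A: V = Q/A = 0.0182/0.003915 = 4.649 m/s; Re = 2.345e+05; ε/D = 0.00581; Haaland → f = 0.03219; ΔP_A = f(L/D)(ρV²/2) = 1.489e+06 Pa.
Pipe B: V = Q/A = 0.0182/0.003411 = 5.336 m/s; Re = 2.512e+05; ε/D = 0.047; Haaland → f = 0.0698; ΔP_B = f(L/D)(ρV²/2) = 4.293e+06 Pa.
ΔP_A/ΔP_B = 1.489e+06/4.293e+06 = 0.347.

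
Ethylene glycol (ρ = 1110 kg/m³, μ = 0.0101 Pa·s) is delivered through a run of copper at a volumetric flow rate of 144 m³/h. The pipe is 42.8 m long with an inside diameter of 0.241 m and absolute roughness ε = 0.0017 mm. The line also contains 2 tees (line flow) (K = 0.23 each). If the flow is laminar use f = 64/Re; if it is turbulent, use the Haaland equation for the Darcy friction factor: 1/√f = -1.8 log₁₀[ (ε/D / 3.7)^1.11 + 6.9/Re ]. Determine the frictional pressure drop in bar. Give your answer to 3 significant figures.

ΔP ≈ 0.0208 bar

Q = 144 m³/h = 144/3600 = 0.04 m³/s.
Cross-sectional area A = πD²/4 = π(0.241)²/4 = 0.04562 m²; mean velocity V = Q/A = 0.04/0.04562 = 0.8769 m/s.
Reynolds number Re = ρVD/μ = 1110 · 0.8769 · 0.241 / 0.0101 = 2.322e+04.
Re > 4000 → turbulent. Relative roughness ε/D = 1.7e-06/0.241 = 7.05e-06. Haaland: 1/√f = -1.8 log₁₀[(7.05e-06/3.7)^1.11 + 6.9/2.322e+04] = -1.8 log₁₀[4.48e-07 + 0.000297] = 6.348, so f = 0.02482.
Total minor-loss coefficient ΣK = 2·0.23 = 0.46.
ΔP = [f·L/D + ΣK]·(ρV²/2) = [0.02482·42.8/0.241 + 0.46]·(1110·0.8769²/2) = [4.408 + 0.46]·426.7 = 2077 Pa.
ΔP = 2077 Pa = 0.0208 bar.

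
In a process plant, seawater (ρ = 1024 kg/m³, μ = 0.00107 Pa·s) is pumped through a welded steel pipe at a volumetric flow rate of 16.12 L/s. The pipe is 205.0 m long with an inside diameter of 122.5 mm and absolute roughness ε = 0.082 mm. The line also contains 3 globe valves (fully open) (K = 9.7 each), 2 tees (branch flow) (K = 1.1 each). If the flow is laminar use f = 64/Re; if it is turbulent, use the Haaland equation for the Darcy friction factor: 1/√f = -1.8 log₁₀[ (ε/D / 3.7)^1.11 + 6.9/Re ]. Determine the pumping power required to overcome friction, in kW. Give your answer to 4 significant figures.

Q = 16.12 L/s = 16.12/1000 = 0.01612 m³/s.
Cross-sectional area A = πD²/4 = π(0.1225)²/4 = 0.01179 m²; mean velocity V = Q/A = 0.01612/0.01179 = 1.368 m/s.
Reynolds number Re = ρVD/μ = 1024 · 1.368 · 0.1225 / 0.00107 = 1.603e+05.
Re > 4000 → turbulent. Relative roughness ε/D = 8.2e-05/0.1225 = 0.000669. Haaland: 1/√f = -1.8 log₁₀[(0.000669/3.7)^1.11 + 6.9/1.603e+05] = -1.8 log₁₀[7.01e-05 + 4.3e-05] = 7.103, so f = 0.01982.
Total minor-loss coefficient ΣK = 3·9.7 + 2·1.1 = 31.3.
ΔP = [f·L/D + ΣK]·(ρV²/2) = [0.01982·205/0.1225 + 31.3]·(1024·1.368²/2) = [33.16 + 31.3]·957.8 = 6.174e+04 Pa.
Pumping power P = QΔP = 0.01612·6.174e+04 = 995.32 W = 0.9953 kW.

P ≈ 0.9953 kW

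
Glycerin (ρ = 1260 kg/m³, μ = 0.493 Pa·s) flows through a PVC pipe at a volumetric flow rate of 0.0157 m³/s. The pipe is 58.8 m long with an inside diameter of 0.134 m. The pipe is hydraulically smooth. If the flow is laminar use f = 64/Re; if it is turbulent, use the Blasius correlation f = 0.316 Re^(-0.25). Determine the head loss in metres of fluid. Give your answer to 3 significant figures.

h_f ≈ 4.65 m

Cross-sectional area A = πD²/4 = π(0.134)²/4 = 0.0141 m²; mean velocity V = Q/A = 0.0157/0.0141 = 1.113 m/s.
Reynolds number Re = ρVD/μ = 1260 · 1.113 · 0.134 / 0.493 = 381.3.
Re < 2300 → laminar flow, so f = 64/Re = 64/381.3 = 0.1679 (the turbulent correlation is not needed).
Darcy-Weisbach: ΔP = f(L/D)(ρV²/2) = 0.1679·(58.8/0.134)·(1260·1.113²/2) = 0.1679·438.8·780.8 = 5.751e+04 Pa.
Head loss h_f = ΔP/(ρg) = 5.751e+04/(1260·9.81) = 4.65 m.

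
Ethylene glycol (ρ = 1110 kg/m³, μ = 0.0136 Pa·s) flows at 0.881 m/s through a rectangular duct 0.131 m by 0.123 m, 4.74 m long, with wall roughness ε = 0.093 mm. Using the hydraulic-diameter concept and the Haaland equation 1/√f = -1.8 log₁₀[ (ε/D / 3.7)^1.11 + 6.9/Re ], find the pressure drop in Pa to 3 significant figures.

Hydraulic diameter D_h = 4A/P = 4·(0.131·0.123)/(2·(0.131+0.123)) = 0.06445/0.508 = 0.1269 m.
Re = ρVD_h/μ = 1110·0.881·0.1269/0.0136 = 9123.
ε/D_h = 9.3e-05/0.1269 = 0.000733; Haaland gives 1/√f = -1.8 log₁₀[7.75e-05+0.000756] = 5.542, so f = 0.03256.
ΔP = f(L/D_h)(ρV²/2) = 0.03256·4.74/0.1269·430.8 = 524 Pa.

ΔP ≈ 524 Pa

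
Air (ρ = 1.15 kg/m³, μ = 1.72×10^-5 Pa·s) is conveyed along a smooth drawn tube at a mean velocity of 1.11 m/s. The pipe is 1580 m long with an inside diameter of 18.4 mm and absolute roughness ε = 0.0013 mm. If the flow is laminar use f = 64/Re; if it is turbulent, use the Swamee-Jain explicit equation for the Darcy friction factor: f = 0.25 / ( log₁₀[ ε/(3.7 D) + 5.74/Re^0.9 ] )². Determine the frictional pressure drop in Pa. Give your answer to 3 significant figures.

ΔP ≈ 2850 Pa

Reynolds number Re = ρVD/μ = 1.15 · 1.11 · 0.0184 / 1.72e-05 = 1366.
Re < 2300 → laminar flow, so f = 64/Re = 64/1366 = 0.04687 (the turbulent correlation is not needed).
Darcy-Weisbach: ΔP = f(L/D)(ρV²/2) = 0.04687·(1580/0.0184)·(1.15·1.11²/2) = 0.04687·8.587e+04·0.7085 = 2851 Pa.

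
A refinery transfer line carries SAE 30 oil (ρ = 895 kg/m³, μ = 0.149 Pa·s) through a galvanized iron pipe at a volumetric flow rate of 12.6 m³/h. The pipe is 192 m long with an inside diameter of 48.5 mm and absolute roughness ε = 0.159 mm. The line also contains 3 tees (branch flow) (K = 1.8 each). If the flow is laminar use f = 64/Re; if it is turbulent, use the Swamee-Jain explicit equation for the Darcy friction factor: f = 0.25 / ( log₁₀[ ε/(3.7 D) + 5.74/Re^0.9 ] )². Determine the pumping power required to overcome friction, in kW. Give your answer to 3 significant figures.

Q = 12.6 m³/h = 12.6/3600 = 0.0035 m³/s.
Cross-sectional area A = πD²/4 = π(0.0485)²/4 = 0.001847 m²; mean velocity V = Q/A = 0.0035/0.001847 = 1.895 m/s.
Reynolds number Re = ρVD/μ = 895 · 1.895 · 0.0485 / 0.149 = 551.9.
Re < 2300 → laminar flow, so f = 64/Re = 64/551.9 = 0.116 (the turbulent correlation is not needed).
Total minor-loss coefficient ΣK = 3·1.8 = 5.4.
ΔP = [f·L/D + ΣK]·(ρV²/2) = [0.116·192/0.0485 + 5.4]·(895·1.895²/2) = [459.1 + 5.4]·1606 = 7.46e+05 Pa.
Pumping power P = QΔP = 0.0035·7.46e+05 = 2611 W = 2.61 kW.

P ≈ 2.61 kW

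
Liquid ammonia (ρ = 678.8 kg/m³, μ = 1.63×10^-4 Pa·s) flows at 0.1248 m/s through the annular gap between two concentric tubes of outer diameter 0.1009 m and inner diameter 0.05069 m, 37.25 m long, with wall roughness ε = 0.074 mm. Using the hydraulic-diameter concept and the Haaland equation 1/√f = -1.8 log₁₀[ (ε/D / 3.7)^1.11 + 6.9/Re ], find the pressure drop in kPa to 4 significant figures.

Hydraulic diameter D_h = 4A/P = D_o - D_i = 0.1009 - 0.05069 = 0.05021 m.
Re = ρVD_h/μ = 678.8·0.1248·0.05021/0.000163 = 2.61e+04.
ε/D_h = 7.4e-05/0.05021 = 0.00147; Haaland gives 1/√f = -1.8 log₁₀[0.000168+0.000264] = 6.055, so f = 0.02728.
ΔP = f(L/D_h)(ρV²/2) = 0.02728·37.25/0.05021·5.286 = 107 Pa.
ΔP = 0.1070 kPa.

ΔP ≈ 0.1070 kPa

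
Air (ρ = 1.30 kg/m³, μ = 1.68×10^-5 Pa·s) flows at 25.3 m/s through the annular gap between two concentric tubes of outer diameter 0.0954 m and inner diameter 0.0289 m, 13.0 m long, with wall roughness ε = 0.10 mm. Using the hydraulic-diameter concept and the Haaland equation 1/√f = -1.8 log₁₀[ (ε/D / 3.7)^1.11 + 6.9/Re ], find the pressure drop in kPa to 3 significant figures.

Hydraulic diameter D_h = 4A/P = D_o - D_i = 0.0954 - 0.0289 = 0.0665 m.
Re = ρVD_h/μ = 1.3·25.3·0.0665/1.68e-05 = 1.302e+05.
ε/D_h = 0.0001/0.0665 = 0.0015; Haaland gives 1/√f = -1.8 log₁₀[0.000172+5.3e-05] = 6.565, so f = 0.0232.
ΔP = f(L/D_h)(ρV²/2) = 0.0232·13/0.0665·416.1 = 1887 Pa.
ΔP = 1.89 kPa.

ΔP ≈ 1.89 kPa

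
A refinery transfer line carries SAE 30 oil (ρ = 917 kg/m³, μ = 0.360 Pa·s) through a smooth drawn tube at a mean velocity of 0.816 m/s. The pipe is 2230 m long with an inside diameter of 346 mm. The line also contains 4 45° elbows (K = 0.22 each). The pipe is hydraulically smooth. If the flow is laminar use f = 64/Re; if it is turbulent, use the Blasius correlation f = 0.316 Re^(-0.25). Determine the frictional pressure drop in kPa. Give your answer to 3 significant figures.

ΔP ≈ 175 kPa

Reynolds number Re = ρVD/μ = 917 · 0.816 · 0.346 / 0.36 = 719.2.
Re < 2300 → laminar flow, so f = 64/Re = 64/719.2 = 0.08899 (the turbulent correlation is not needed).
Total minor-loss coefficient ΣK = 4·0.22 = 0.88.
ΔP = [f·L/D + ΣK]·(ρV²/2) = [0.08899·2230/0.346 + 0.88]·(917·0.816²/2) = [573.6 + 0.88]·305.3 = 1.754e+05 Pa.
ΔP = 1.754e+05 Pa = 175 kPa.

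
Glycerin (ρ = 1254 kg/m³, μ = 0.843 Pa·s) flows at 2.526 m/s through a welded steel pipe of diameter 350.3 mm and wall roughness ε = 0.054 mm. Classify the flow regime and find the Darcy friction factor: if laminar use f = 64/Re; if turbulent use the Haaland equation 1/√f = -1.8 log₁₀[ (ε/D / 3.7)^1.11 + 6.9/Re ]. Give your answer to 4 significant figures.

Re = ρVD/μ = 1254·2.526·0.3503/0.843 = 1316.
Re < 2300 → laminar, so f = 64/Re = 0.04862 (roughness is irrelevant in laminar flow).

f ≈ 0.04862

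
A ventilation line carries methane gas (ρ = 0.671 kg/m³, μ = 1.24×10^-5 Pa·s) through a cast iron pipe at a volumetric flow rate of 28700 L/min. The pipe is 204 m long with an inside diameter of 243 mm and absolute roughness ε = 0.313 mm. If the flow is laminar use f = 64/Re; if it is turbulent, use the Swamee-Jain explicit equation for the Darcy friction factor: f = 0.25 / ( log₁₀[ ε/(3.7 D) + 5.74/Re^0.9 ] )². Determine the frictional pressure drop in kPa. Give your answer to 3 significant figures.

Q = 28700 L/min = 28700/60000 = 0.4783 m³/s.
Cross-sectional area A = πD²/4 = π(0.243)²/4 = 0.04638 m²; mean velocity V = Q/A = 0.4783/0.04638 = 10.31 m/s.
Reynolds number Re = ρVD/μ = 0.671 · 10.31 · 0.243 / 1.24e-05 = 1.356e+05.
Re > 4000 → turbulent. Relative roughness ε/D = 0.000313/0.243 = 0.00129. Swamee-Jain: f = 0.25/(log₁₀[0.00129/3.7 + 5.74/1.356e+05^0.9])² = 0.25/(log₁₀[0.000348 + 0.000138])² = 0.25/(-3.313)² = 0.02277.
Darcy-Weisbach: ΔP = f(L/D)(ρV²/2) = 0.02277·(204/0.243)·(0.671·10.31²/2) = 0.02277·839.5·35.69 = 682.3 Pa.
ΔP = 682.3 Pa = 0.682 kPa.

ΔP ≈ 0.682 kPa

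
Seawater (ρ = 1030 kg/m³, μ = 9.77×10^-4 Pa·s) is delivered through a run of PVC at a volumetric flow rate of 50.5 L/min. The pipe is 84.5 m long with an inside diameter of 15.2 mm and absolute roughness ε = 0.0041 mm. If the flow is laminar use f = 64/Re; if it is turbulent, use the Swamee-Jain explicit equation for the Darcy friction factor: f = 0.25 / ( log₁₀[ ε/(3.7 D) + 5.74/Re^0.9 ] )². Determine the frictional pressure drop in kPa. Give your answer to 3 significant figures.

Q = 50.5 L/min = 50.5/60000 = 0.0008417 m³/s.
Cross-sectional area A = πD²/4 = π(0.0152)²/4 = 0.0001815 m²; mean velocity V = Q/A = 0.0008417/0.0001815 = 4.638 m/s.
Reynolds number Re = ρVD/μ = 1030 · 4.638 · 0.0152 / 0.000977 = 7.433e+04.
Re > 4000 → turbulent. Relative roughness ε/D = 4.1e-06/0.0152 = 0.00027. Swamee-Jain: f = 0.25/(log₁₀[0.00027/3.7 + 5.74/7.433e+04^0.9])² = 0.25/(log₁₀[7.29e-05 + 0.000237])² = 0.25/(-3.509)² = 0.02031.
Darcy-Weisbach: ΔP = f(L/D)(ρV²/2) = 0.02031·(84.5/0.0152)·(1030·4.638²/2) = 0.02031·5559·1.108e+04 = 1.251e+06 Pa.
ΔP = 1.251e+06 Pa = 1250 kPa.

ΔP ≈ 1250 kPa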